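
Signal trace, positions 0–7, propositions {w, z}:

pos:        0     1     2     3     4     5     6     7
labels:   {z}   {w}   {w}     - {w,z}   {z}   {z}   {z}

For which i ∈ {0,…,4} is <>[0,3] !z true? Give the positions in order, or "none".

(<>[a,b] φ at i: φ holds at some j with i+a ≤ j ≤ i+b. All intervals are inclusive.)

Evaluate at each i in [0,4]:
  i=0: ✓ (witness j=1)
  i=1: ✓ (witness j=1)
  i=2: ✓ (witness j=2)
  i=3: ✓ (witness j=3)
  i=4: ✗ (none in [4,7])

0, 1, 2, 3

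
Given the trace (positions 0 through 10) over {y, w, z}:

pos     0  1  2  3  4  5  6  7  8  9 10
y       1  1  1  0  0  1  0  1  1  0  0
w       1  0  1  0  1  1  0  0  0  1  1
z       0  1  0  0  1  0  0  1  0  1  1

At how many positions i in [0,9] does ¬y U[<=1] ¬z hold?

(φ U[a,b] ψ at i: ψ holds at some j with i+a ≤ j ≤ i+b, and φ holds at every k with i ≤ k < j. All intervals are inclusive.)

7

Evaluate at each i in [0,9]:
  i=0: ✓ (rhs at j=0)
  i=1: ✗ (lhs fails at k=1 before rhs at j=2)
  i=2: ✓ (rhs at j=2)
  i=3: ✓ (rhs at j=3)
  i=4: ✓ (rhs at j=5; lhs holds on [4,4])
  i=5: ✓ (rhs at j=5)
  i=6: ✓ (rhs at j=6)
  i=7: ✗ (lhs fails at k=7 before rhs at j=8)
  i=8: ✓ (rhs at j=8)
  i=9: ✗ (no rhs in [9,10])
Positions where it holds: {0, 2, 3, 4, 5, 6, 8} → 7.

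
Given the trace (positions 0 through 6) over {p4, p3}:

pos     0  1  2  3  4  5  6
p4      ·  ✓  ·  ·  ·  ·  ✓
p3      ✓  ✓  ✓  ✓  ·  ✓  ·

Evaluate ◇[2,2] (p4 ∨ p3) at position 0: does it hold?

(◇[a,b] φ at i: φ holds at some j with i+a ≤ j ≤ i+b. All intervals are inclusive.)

Check (p4 ∨ p3) at each j in [2,2]:
  j=2: true
Found at j=2 → formula holds.

Yes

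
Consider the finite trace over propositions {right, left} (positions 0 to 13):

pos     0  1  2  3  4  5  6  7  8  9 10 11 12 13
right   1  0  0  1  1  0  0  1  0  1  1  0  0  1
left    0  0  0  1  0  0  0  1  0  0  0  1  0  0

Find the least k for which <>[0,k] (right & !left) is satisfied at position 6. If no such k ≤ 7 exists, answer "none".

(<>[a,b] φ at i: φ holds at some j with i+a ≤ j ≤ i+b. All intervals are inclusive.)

3

Scan j = 6,7,… for (right & !left):
  j=6: fails
  j=7: fails
  j=8: fails
  j=9: holds
First hit at j=9, so smallest k = 9-6 = 3.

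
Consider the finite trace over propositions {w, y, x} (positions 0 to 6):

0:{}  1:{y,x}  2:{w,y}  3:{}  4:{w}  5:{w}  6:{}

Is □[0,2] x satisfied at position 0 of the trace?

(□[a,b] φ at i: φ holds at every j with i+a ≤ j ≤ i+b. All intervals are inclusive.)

No

Check x at every j in [0,2]:
  j=0: false
  j=1: true
  j=2: false
Fails at j=0 → formula fails.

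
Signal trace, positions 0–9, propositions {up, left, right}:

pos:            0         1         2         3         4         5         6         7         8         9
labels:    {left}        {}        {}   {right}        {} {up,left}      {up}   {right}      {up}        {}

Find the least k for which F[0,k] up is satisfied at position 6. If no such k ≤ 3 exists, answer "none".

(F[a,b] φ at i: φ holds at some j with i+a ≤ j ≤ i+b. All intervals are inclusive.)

0

Scan j = 6,7,… for up:
  j=6: holds
First hit at j=6, so smallest k = 6-6 = 0.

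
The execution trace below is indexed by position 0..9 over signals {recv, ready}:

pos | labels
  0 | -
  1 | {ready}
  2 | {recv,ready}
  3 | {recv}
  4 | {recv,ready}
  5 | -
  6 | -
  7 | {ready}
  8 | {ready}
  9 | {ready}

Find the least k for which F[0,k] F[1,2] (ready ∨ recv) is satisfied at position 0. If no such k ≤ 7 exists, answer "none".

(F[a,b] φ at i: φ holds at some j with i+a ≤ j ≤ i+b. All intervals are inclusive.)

0

Scan j = 0,1,… for F[1,2] (ready ∨ recv):
  j=0: holds
First hit at j=0, so smallest k = 0-0 = 0.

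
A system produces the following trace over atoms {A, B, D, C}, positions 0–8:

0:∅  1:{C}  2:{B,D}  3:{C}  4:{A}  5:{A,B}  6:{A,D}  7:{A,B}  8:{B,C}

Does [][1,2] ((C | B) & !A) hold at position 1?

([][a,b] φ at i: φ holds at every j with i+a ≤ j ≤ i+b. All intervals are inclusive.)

Check ((C | B) & !A) at every j in [2,3]:
  j=2: true
  j=3: true
All positions satisfy it → formula holds.

Yes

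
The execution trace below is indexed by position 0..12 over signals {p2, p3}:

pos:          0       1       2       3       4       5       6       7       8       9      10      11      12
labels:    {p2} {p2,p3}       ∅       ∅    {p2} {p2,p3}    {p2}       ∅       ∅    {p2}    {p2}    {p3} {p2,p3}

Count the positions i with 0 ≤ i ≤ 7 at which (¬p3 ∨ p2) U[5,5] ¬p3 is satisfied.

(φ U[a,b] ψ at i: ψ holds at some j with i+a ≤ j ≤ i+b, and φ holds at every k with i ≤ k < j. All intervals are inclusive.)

Evaluate at each i in [0,7]:
  i=0: ✗ (no rhs in [5,5])
  i=1: ✓ (rhs at j=6; lhs holds on [1,5])
  i=2: ✓ (rhs at j=7; lhs holds on [2,6])
  i=3: ✓ (rhs at j=8; lhs holds on [3,7])
  i=4: ✓ (rhs at j=9; lhs holds on [4,8])
  i=5: ✓ (rhs at j=10; lhs holds on [5,9])
  i=6: ✗ (no rhs in [11,11])
  i=7: ✗ (no rhs in [12,12])
Positions where it holds: {1, 2, 3, 4, 5} → 5.

5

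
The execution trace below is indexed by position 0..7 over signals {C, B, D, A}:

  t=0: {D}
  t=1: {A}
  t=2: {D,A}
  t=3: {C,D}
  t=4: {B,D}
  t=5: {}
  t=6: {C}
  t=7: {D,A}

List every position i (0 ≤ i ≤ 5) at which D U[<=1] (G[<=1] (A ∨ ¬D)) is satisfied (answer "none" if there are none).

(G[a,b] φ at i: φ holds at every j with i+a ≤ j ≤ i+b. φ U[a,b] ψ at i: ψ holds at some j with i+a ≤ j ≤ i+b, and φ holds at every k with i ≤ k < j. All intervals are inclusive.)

0, 1, 4, 5

Evaluate at each i in [0,5]:
  i=0: ✓ (rhs at j=1; lhs holds on [0,0])
  i=1: ✓ (rhs at j=1)
  i=2: ✗ (no rhs in [2,3])
  i=3: ✗ (no rhs in [3,4])
  i=4: ✓ (rhs at j=5; lhs holds on [4,4])
  i=5: ✓ (rhs at j=5)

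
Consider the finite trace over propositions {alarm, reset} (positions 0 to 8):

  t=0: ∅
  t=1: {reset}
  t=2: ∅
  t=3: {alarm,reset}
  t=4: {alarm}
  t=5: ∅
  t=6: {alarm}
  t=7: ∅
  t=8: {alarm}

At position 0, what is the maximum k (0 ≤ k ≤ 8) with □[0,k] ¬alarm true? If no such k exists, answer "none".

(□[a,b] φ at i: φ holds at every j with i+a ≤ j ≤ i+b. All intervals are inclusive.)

¬alarm must hold from j=0 onward; find where it first fails.
  j=0: holds
  j=1: holds
  j=2: holds
  j=3: fails
Holds on [0,2], so largest k = 2.

2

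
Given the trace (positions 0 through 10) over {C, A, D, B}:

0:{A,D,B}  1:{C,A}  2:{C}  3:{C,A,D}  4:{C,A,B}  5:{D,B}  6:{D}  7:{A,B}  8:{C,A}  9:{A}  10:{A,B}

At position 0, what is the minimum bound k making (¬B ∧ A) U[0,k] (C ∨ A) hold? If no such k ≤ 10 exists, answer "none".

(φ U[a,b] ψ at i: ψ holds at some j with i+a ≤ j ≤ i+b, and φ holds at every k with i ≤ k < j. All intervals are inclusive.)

Need earliest j ≥ 0 with (C ∨ A), and (¬B ∧ A) at every k in [0,j-1].
  j=0: rhs holds (empty prefix). k = 0.

0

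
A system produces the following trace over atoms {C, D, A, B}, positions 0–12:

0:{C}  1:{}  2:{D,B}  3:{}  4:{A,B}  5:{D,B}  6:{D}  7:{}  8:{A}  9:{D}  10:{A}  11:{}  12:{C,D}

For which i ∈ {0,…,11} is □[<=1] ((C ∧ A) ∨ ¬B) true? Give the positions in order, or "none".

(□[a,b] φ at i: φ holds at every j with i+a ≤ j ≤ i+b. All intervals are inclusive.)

Evaluate at each i in [0,11]:
  i=0: ✓ (all of [0,1])
  i=1: ✗ (fails at j=2)
  i=2: ✗ (fails at j=2)
  i=3: ✗ (fails at j=4)
  i=4: ✗ (fails at j=4)
  i=5: ✗ (fails at j=5)
  i=6: ✓ (all of [6,7])
  i=7: ✓ (all of [7,8])
  i=8: ✓ (all of [8,9])
  i=9: ✓ (all of [9,10])
  i=10: ✓ (all of [10,11])
  i=11: ✓ (all of [11,12])

0, 6, 7, 8, 9, 10, 11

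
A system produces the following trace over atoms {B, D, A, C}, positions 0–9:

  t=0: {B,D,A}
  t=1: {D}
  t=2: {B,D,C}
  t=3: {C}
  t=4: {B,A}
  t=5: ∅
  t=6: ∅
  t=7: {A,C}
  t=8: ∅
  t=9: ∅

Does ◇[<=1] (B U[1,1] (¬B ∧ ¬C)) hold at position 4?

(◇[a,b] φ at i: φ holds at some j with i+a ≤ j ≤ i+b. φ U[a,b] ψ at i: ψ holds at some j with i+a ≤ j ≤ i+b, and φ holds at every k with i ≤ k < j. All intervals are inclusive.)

Check (B U[1,1] (¬B ∧ ¬C)) at each j in [4,5]:
  j=4: holds
  j=5: fails
Found at j=4 → formula holds.

Holds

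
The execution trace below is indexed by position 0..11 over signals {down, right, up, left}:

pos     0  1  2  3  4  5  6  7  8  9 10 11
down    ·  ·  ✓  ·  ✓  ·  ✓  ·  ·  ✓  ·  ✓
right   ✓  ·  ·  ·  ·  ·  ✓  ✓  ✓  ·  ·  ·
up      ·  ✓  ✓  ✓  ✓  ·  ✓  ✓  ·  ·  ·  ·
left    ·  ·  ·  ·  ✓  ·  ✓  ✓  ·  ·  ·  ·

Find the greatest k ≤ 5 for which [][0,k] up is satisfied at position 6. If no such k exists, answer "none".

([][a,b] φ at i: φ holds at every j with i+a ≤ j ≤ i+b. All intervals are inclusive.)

1

up must hold from j=6 onward; find where it first fails.
  j=6: holds
  j=7: holds
  j=8: fails
Holds on [6,7], so largest k = 1.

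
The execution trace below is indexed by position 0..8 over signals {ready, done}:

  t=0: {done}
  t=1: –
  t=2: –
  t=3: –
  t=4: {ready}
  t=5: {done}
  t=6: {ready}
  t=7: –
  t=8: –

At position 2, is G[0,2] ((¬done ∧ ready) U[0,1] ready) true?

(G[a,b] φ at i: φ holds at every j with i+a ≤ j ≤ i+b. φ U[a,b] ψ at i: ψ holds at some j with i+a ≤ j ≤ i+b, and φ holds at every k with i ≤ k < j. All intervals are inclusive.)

Does not hold

Check ((¬done ∧ ready) U[0,1] ready) at every j in [2,4]:
  j=2: fails
  j=3: fails
  j=4: holds
Fails at j=2 → formula fails.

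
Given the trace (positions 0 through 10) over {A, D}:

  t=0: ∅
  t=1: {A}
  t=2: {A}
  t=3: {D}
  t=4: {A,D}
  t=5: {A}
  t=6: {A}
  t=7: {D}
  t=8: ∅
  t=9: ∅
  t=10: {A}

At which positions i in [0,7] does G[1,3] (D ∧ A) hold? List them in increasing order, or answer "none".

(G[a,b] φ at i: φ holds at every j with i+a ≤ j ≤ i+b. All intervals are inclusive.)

none

Evaluate at each i in [0,7]:
  i=0: ✗ (fails at j=1)
  i=1: ✗ (fails at j=2)
  i=2: ✗ (fails at j=3)
  i=3: ✗ (fails at j=5)
  i=4: ✗ (fails at j=5)
  i=5: ✗ (fails at j=6)
  i=6: ✗ (fails at j=7)
  i=7: ✗ (fails at j=8)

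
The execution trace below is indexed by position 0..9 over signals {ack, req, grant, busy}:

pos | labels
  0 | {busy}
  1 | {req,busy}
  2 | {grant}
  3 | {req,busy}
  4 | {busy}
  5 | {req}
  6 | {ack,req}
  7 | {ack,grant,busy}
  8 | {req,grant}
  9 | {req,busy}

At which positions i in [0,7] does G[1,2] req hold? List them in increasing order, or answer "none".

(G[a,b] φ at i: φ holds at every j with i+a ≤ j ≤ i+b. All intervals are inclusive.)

4, 7

Evaluate at each i in [0,7]:
  i=0: ✗ (fails at j=2)
  i=1: ✗ (fails at j=2)
  i=2: ✗ (fails at j=4)
  i=3: ✗ (fails at j=4)
  i=4: ✓ (all of [5,6])
  i=5: ✗ (fails at j=7)
  i=6: ✗ (fails at j=7)
  i=7: ✓ (all of [8,9])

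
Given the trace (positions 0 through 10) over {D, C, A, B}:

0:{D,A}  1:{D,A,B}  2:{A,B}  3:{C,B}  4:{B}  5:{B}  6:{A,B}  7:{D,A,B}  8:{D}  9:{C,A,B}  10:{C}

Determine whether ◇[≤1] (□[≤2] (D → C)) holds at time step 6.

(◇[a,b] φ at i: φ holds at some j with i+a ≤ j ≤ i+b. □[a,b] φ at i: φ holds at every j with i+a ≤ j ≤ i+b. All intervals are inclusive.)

Check □[≤2] (D → C) at each j in [6,7]:
  j=6: fails at 7
  j=7: fails at 7
No position in the window satisfies it → formula fails.

False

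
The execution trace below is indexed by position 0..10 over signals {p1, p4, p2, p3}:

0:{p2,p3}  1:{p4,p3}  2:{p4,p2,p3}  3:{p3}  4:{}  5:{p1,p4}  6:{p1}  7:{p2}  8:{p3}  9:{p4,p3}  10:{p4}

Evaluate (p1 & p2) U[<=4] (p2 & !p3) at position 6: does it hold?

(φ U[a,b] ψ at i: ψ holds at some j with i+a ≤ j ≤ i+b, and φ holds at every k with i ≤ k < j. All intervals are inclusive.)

Need some j in [6,10] with (p2 & !p3), and (p1 & p2) at every k in [6,j-1].
  j=6: (p2 & !p3) false.
  j=7: (p2 & !p3) holds, but (p1 & p2) fails at k=6 → not this j.
  j=8: (p2 & !p3) false.
  j=9: (p2 & !p3) false.
  j=10: (p2 & !p3) false.
No j in the window works → until fails.

No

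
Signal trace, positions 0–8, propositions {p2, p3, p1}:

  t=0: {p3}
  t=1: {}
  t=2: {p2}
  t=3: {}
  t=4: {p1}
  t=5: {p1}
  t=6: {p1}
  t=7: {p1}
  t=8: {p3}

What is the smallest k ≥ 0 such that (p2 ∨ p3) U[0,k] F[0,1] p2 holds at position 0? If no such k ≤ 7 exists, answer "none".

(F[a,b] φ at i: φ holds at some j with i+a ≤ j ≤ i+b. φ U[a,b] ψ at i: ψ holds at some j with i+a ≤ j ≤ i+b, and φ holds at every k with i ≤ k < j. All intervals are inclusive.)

1

Need earliest j ≥ 0 with F[0,1] p2, and (p2 ∨ p3) at every k in [0,j-1].
  j=0: rhs fails.
  j=1: rhs holds; lhs holds on [0,0]. k = 1.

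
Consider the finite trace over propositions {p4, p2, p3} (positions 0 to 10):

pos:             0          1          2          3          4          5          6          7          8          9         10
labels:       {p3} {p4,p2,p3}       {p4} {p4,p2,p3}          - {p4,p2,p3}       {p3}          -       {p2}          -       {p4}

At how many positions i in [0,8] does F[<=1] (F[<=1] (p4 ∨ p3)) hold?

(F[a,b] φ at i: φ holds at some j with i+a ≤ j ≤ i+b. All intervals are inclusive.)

8

Evaluate at each i in [0,8]:
  i=0: ✓ (witness j=0)
  i=1: ✓ (witness j=1)
  i=2: ✓ (witness j=2)
  i=3: ✓ (witness j=3)
  i=4: ✓ (witness j=4)
  i=5: ✓ (witness j=5)
  i=6: ✓ (witness j=6)
  i=7: ✗ (none in [7,8])
  i=8: ✓ (witness j=9)
Positions where it holds: {0, 1, 2, 3, 4, 5, 6, 8} → 8.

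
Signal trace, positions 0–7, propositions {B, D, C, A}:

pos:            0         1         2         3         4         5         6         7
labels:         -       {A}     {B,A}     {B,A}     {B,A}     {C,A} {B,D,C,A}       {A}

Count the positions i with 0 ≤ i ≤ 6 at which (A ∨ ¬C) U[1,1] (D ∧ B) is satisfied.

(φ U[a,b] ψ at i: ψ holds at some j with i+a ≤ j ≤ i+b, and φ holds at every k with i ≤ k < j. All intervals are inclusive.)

1

Evaluate at each i in [0,6]:
  i=0: ✗ (no rhs in [1,1])
  i=1: ✗ (no rhs in [2,2])
  i=2: ✗ (no rhs in [3,3])
  i=3: ✗ (no rhs in [4,4])
  i=4: ✗ (no rhs in [5,5])
  i=5: ✓ (rhs at j=6; lhs holds on [5,5])
  i=6: ✗ (no rhs in [7,7])
Positions where it holds: {5} → 1.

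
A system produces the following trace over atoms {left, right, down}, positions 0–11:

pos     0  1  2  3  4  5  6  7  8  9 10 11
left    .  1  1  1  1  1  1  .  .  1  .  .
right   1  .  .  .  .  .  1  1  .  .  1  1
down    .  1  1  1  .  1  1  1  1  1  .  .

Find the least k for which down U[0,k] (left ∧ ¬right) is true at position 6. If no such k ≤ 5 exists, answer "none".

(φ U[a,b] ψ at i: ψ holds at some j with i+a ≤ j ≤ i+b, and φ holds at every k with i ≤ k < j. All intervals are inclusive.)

Need earliest j ≥ 6 with (left ∧ ¬right), and down at every k in [6,j-1].
  j=6: rhs fails.
  j=7: rhs fails.
  j=8: rhs fails.
  j=9: rhs holds; lhs holds on [6,8]. k = 3.

3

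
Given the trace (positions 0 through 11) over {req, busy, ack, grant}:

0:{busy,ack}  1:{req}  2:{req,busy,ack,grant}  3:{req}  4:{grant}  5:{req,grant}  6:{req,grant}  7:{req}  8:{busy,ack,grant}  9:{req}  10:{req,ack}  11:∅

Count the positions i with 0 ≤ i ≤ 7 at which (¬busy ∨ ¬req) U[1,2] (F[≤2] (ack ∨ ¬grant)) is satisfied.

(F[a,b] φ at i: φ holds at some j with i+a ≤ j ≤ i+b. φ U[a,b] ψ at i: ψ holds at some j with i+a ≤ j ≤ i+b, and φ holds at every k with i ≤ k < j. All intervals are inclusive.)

Evaluate at each i in [0,7]:
  i=0: ✓ (rhs at j=1; lhs holds on [0,0])
  i=1: ✓ (rhs at j=2; lhs holds on [1,1])
  i=2: ✗ (lhs fails at k=2 before rhs at j=3)
  i=3: ✓ (rhs at j=5; lhs holds on [3,4])
  i=4: ✓ (rhs at j=5; lhs holds on [4,4])
  i=5: ✓ (rhs at j=6; lhs holds on [5,5])
  i=6: ✓ (rhs at j=7; lhs holds on [6,6])
  i=7: ✓ (rhs at j=8; lhs holds on [7,7])
Positions where it holds: {0, 1, 3, 4, 5, 6, 7} → 7.

7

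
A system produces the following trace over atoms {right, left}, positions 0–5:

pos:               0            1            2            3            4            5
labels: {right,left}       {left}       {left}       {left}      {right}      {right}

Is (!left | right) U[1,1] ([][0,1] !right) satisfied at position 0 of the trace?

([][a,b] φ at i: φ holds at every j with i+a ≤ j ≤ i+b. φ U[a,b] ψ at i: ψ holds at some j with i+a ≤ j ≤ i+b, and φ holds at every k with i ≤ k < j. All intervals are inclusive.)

Need some j in [1,1] with [][0,1] !right, and (!left | right) at every k in [0,j-1].
  j=1: [][0,1] !right holds; (!left | right) holds at every k in [0,0] → satisfied.

Holds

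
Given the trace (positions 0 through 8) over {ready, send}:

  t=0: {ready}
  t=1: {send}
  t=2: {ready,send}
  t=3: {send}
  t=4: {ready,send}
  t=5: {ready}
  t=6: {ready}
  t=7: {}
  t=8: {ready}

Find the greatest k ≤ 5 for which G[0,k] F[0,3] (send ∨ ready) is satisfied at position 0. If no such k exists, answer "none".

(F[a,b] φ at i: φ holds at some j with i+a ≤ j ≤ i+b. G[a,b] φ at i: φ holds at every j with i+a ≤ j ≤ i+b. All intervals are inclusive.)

F[0,3] (send ∨ ready) must hold from j=0 onward; find where it first fails.
  j=0: holds
  j=1: holds
  j=2: holds
  j=3: holds
  j=4: holds
  j=5: holds
Holds through j=5; largest k = 5.

5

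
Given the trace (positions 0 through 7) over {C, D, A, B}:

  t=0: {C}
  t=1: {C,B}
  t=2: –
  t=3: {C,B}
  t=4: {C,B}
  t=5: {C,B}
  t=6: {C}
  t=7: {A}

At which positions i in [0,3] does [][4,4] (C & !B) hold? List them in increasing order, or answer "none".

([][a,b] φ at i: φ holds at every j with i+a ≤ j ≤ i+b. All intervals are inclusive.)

Evaluate at each i in [0,3]:
  i=0: ✗ (fails at j=4)
  i=1: ✗ (fails at j=5)
  i=2: ✓ (all of [6,6])
  i=3: ✗ (fails at j=7)

2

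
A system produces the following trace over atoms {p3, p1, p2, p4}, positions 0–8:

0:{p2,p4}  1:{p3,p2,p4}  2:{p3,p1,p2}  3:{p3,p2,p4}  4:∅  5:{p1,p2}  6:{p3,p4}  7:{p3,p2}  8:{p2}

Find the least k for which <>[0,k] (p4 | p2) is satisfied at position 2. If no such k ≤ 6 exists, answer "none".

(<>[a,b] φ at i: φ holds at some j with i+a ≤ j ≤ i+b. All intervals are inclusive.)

Scan j = 2,3,… for (p4 | p2):
  j=2: holds
First hit at j=2, so smallest k = 2-2 = 0.

0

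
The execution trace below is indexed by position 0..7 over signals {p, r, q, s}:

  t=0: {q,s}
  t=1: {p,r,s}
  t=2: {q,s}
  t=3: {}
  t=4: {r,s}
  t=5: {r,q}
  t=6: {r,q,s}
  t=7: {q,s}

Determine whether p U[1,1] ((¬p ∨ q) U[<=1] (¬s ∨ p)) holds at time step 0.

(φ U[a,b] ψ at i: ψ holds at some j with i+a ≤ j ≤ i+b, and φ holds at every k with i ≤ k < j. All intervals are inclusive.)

Need some j in [1,1] with ((¬p ∨ q) U[<=1] (¬s ∨ p)), and p at every k in [0,j-1].
  j=1: ((¬p ∨ q) U[<=1] (¬s ∨ p)) holds, but p fails at k=0 → not this j.
No j in the window works → until fails.

No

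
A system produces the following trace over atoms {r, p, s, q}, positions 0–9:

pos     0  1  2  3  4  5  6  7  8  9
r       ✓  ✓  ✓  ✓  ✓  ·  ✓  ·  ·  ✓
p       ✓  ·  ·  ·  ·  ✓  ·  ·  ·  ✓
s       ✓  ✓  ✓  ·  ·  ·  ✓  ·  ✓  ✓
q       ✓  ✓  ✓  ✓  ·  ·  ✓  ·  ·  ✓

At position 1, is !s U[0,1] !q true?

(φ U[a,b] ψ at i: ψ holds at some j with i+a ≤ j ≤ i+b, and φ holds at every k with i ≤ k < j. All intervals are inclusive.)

No

Need some j in [1,2] with !q, and !s at every k in [1,j-1].
  j=1: !q false.
  j=2: !q false.
No j in the window works → until fails.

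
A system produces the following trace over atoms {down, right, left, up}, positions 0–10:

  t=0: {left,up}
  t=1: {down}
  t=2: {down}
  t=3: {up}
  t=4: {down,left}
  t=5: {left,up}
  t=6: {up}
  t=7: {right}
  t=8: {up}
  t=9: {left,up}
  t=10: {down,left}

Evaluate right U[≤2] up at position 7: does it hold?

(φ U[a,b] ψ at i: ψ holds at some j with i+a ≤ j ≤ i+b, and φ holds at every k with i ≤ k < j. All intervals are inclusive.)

Need some j in [7,9] with up, and right at every k in [7,j-1].
  j=7: up false.
  j=8: up holds; right holds at every k in [7,7] → satisfied.

True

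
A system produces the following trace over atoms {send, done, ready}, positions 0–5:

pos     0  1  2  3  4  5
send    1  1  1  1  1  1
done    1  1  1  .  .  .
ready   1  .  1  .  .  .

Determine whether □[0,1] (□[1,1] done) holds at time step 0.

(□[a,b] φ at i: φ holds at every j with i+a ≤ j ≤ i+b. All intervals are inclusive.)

Holds

Check □[1,1] done at every j in [0,1]:
  j=0: holds on [1,1]
  j=1: holds on [2,2]
All positions satisfy it → formula holds.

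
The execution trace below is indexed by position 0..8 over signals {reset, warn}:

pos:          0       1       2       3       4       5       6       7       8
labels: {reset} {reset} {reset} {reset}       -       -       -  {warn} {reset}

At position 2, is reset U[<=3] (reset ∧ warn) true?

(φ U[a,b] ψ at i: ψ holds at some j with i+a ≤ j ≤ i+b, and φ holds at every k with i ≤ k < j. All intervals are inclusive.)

Need some j in [2,5] with (reset ∧ warn), and reset at every k in [2,j-1].
  j=2: (reset ∧ warn) false.
  j=3: (reset ∧ warn) false.
  j=4: (reset ∧ warn) false.
  j=5: (reset ∧ warn) false.
No j in the window works → until fails.

Does not hold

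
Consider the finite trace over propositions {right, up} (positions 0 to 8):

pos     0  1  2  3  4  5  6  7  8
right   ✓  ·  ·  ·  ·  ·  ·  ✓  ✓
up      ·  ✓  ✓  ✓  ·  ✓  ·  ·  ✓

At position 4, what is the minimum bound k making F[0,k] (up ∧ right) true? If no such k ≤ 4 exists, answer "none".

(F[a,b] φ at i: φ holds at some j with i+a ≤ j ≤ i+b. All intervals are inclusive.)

Scan j = 4,5,… for (up ∧ right):
  j=4: fails
  j=5: fails
  j=6: fails
  j=7: fails
  j=8: holds
First hit at j=8, so smallest k = 8-4 = 4.

4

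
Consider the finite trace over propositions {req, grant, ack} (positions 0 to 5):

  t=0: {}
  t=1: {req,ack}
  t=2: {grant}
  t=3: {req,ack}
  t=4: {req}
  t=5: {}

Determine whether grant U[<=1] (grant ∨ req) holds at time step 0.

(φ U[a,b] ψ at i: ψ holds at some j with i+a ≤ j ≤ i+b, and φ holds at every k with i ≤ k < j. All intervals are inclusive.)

Does not hold

Need some j in [0,1] with (grant ∨ req), and grant at every k in [0,j-1].
  j=0: (grant ∨ req) false.
  j=1: (grant ∨ req) holds, but grant fails at k=0 → not this j.
No j in the window works → until fails.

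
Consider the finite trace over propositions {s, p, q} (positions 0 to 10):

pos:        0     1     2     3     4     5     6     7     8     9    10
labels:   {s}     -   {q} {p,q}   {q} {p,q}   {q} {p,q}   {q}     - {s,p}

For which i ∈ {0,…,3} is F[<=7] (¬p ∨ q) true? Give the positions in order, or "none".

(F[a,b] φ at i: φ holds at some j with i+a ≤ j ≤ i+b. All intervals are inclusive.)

0, 1, 2, 3

Evaluate at each i in [0,3]:
  i=0: ✓ (witness j=0)
  i=1: ✓ (witness j=1)
  i=2: ✓ (witness j=2)
  i=3: ✓ (witness j=3)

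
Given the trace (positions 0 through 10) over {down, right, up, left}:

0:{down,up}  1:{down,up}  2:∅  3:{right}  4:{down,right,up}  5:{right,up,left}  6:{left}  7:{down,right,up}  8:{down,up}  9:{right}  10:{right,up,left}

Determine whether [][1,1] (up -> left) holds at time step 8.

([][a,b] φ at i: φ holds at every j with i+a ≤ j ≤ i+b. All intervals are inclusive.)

True

Check (up -> left) at every j in [9,9]:
  j=9: antecedent false → ✓
All positions satisfy it → formula holds.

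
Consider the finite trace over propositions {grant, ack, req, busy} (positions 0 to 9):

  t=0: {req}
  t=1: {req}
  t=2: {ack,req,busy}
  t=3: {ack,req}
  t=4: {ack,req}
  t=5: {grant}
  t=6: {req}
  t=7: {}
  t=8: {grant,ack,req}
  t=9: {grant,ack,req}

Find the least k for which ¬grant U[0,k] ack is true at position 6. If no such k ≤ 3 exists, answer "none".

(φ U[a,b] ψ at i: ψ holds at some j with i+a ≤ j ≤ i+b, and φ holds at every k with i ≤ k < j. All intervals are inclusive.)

Need earliest j ≥ 6 with ack, and ¬grant at every k in [6,j-1].
  j=6: rhs fails.
  j=7: rhs fails.
  j=8: rhs holds; lhs holds on [6,7]. k = 2.

2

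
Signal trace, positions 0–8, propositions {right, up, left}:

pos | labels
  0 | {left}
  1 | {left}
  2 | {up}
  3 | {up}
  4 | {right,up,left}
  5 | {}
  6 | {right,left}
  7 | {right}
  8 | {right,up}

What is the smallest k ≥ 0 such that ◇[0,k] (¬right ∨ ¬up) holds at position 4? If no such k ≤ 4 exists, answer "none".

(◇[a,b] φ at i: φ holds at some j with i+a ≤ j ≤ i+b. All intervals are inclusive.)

Scan j = 4,5,… for (¬right ∨ ¬up):
  j=4: fails
  j=5: holds
First hit at j=5, so smallest k = 5-4 = 1.

1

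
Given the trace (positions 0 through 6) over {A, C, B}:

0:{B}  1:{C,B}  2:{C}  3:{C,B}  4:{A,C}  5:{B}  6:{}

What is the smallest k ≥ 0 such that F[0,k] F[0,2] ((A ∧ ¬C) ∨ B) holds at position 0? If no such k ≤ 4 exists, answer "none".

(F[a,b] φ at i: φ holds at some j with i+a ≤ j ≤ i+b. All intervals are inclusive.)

Scan j = 0,1,… for F[0,2] ((A ∧ ¬C) ∨ B):
  j=0: holds
First hit at j=0, so smallest k = 0-0 = 0.

0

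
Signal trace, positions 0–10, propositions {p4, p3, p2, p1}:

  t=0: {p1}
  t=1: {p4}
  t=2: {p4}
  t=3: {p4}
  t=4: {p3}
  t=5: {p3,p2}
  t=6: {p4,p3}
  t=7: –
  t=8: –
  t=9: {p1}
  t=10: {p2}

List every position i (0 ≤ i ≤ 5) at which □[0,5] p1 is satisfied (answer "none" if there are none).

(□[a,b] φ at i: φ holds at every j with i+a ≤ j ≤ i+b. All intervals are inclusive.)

Evaluate at each i in [0,5]:
  i=0: ✗ (fails at j=1)
  i=1: ✗ (fails at j=1)
  i=2: ✗ (fails at j=2)
  i=3: ✗ (fails at j=3)
  i=4: ✗ (fails at j=4)
  i=5: ✗ (fails at j=5)

none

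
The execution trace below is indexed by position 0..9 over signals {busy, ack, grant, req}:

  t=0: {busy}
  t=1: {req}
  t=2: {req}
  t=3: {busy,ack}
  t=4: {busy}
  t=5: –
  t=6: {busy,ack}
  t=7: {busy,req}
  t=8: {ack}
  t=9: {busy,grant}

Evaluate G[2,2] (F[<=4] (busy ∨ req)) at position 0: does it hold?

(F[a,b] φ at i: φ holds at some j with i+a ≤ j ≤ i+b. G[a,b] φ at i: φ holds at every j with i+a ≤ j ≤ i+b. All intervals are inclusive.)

Check F[<=4] (busy ∨ req) at every j in [2,2]:
  j=2: holds (witness at 2)
All positions satisfy it → formula holds.

Yes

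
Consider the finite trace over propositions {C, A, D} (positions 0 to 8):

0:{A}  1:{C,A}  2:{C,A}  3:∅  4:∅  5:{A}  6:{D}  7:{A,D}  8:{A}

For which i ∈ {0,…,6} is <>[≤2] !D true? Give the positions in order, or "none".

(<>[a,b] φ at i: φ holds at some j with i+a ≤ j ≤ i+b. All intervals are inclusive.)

Evaluate at each i in [0,6]:
  i=0: ✓ (witness j=0)
  i=1: ✓ (witness j=1)
  i=2: ✓ (witness j=2)
  i=3: ✓ (witness j=3)
  i=4: ✓ (witness j=4)
  i=5: ✓ (witness j=5)
  i=6: ✓ (witness j=8)

0, 1, 2, 3, 4, 5, 6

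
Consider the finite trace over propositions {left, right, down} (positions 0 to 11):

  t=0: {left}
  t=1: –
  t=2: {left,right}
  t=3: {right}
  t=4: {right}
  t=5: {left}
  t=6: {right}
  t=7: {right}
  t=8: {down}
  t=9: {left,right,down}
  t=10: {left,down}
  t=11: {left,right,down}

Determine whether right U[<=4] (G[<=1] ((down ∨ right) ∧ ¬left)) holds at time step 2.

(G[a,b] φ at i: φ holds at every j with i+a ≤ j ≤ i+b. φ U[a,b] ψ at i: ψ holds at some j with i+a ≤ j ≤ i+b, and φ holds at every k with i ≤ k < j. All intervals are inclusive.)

Need some j in [2,6] with G[<=1] ((down ∨ right) ∧ ¬left), and right at every k in [2,j-1].
  j=2: G[<=1] ((down ∨ right) ∧ ¬left) — fails at 2.
  j=3: G[<=1] ((down ∨ right) ∧ ¬left) holds; right holds at every k in [2,2] → satisfied.

True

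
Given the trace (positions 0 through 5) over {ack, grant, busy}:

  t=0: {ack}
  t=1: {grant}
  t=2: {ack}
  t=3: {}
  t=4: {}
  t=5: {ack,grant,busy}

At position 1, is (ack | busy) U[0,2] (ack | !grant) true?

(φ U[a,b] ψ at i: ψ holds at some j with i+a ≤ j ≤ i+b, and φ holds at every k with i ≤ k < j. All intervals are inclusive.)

Need some j in [1,3] with (ack | !grant), and (ack | busy) at every k in [1,j-1].
  j=1: (ack | !grant) false.
  j=2: (ack | !grant) holds, but (ack | busy) fails at k=1 → not this j.
  j=3: (ack | !grant) holds, but (ack | busy) fails at k=1 → not this j.
No j in the window works → until fails.

No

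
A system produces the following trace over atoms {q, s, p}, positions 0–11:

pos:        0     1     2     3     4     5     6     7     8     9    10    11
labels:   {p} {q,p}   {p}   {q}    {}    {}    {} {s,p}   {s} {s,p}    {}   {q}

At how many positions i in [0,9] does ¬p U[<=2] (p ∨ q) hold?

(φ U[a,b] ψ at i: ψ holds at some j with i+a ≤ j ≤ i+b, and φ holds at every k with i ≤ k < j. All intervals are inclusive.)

9

Evaluate at each i in [0,9]:
  i=0: ✓ (rhs at j=0)
  i=1: ✓ (rhs at j=1)
  i=2: ✓ (rhs at j=2)
  i=3: ✓ (rhs at j=3)
  i=4: ✗ (no rhs in [4,6])
  i=5: ✓ (rhs at j=7; lhs holds on [5,6])
  i=6: ✓ (rhs at j=7; lhs holds on [6,6])
  i=7: ✓ (rhs at j=7)
  i=8: ✓ (rhs at j=9; lhs holds on [8,8])
  i=9: ✓ (rhs at j=9)
Positions where it holds: {0, 1, 2, 3, 5, 6, 7, 8, 9} → 9.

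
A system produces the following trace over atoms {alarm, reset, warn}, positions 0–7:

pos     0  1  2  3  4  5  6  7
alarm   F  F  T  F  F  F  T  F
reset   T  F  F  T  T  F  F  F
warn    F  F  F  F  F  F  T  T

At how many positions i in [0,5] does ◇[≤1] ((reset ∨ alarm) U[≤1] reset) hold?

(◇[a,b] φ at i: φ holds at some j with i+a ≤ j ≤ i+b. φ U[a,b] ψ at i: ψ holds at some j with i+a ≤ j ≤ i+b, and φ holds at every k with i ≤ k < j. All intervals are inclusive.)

Evaluate at each i in [0,5]:
  i=0: ✓ (witness j=0)
  i=1: ✓ (witness j=2)
  i=2: ✓ (witness j=2)
  i=3: ✓ (witness j=3)
  i=4: ✓ (witness j=4)
  i=5: ✗ (none in [5,6])
Positions where it holds: {0, 1, 2, 3, 4} → 5.

5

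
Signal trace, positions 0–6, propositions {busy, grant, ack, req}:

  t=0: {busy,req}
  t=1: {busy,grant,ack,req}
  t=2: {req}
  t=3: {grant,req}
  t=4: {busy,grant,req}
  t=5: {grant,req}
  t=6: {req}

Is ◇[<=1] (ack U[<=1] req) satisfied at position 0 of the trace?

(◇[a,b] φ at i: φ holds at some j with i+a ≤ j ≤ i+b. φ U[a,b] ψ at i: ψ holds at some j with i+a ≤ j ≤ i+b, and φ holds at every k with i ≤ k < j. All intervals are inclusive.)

Check (ack U[<=1] req) at each j in [0,1]:
  j=0: holds
  j=1: holds
Found at j=0 → formula holds.

True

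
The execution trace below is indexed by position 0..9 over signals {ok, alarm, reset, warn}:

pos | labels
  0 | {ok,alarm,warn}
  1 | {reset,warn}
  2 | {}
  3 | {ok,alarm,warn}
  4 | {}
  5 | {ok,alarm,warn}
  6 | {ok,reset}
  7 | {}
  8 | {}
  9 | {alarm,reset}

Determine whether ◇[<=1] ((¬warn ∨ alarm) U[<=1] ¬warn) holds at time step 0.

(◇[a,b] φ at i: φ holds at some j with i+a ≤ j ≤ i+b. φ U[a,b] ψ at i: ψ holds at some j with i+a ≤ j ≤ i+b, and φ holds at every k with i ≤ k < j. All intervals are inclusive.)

Does not hold

Check ((¬warn ∨ alarm) U[<=1] ¬warn) at each j in [0,1]:
  j=0: fails
  j=1: fails
No position in the window satisfies it → formula fails.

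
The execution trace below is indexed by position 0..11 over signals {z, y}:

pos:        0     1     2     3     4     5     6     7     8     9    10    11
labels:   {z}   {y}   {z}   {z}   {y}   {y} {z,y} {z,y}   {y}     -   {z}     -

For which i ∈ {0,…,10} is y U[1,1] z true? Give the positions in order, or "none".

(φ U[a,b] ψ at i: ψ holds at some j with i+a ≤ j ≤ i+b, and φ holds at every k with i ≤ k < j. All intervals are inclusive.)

Evaluate at each i in [0,10]:
  i=0: ✗ (no rhs in [1,1])
  i=1: ✓ (rhs at j=2; lhs holds on [1,1])
  i=2: ✗ (lhs fails at k=2 before rhs at j=3)
  i=3: ✗ (no rhs in [4,4])
  i=4: ✗ (no rhs in [5,5])
  i=5: ✓ (rhs at j=6; lhs holds on [5,5])
  i=6: ✓ (rhs at j=7; lhs holds on [6,6])
  i=7: ✗ (no rhs in [8,8])
  i=8: ✗ (no rhs in [9,9])
  i=9: ✗ (lhs fails at k=9 before rhs at j=10)
  i=10: ✗ (no rhs in [11,11])

1, 5, 6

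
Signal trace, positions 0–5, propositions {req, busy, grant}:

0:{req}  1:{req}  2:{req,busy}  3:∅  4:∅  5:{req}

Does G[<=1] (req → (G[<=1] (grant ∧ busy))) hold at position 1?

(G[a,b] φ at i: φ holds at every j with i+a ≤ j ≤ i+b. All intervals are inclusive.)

Check (req → (G[<=1] (grant ∧ busy))) at every j in [1,2]:
  j=1: antecedent true; consequent fails at 1 → ✗
  j=2: antecedent true; consequent fails at 2 → ✗
Fails at j=1 → formula fails.

Does not hold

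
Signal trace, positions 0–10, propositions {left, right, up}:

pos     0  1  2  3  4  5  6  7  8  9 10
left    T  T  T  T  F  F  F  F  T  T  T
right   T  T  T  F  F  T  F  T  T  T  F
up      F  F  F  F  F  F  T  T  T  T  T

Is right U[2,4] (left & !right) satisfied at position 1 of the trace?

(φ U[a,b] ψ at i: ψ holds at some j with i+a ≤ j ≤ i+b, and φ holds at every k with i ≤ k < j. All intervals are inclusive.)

Yes

Need some j in [3,5] with (left & !right), and right at every k in [1,j-1].
  j=3: (left & !right) holds; right holds at every k in [1,2] → satisfied.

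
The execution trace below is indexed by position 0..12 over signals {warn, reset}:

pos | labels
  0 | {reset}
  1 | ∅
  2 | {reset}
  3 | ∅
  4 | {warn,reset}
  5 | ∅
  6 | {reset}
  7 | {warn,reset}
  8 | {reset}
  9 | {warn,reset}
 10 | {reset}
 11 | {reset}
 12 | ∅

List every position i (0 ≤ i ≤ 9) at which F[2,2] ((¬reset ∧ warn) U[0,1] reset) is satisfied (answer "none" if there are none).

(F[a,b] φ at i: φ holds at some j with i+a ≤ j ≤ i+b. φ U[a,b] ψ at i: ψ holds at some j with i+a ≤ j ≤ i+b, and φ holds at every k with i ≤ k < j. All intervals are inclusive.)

0, 2, 4, 5, 6, 7, 8, 9

Evaluate at each i in [0,9]:
  i=0: ✓ (witness j=2)
  i=1: ✗ (none in [3,3])
  i=2: ✓ (witness j=4)
  i=3: ✗ (none in [5,5])
  i=4: ✓ (witness j=6)
  i=5: ✓ (witness j=7)
  i=6: ✓ (witness j=8)
  i=7: ✓ (witness j=9)
  i=8: ✓ (witness j=10)
  i=9: ✓ (witness j=11)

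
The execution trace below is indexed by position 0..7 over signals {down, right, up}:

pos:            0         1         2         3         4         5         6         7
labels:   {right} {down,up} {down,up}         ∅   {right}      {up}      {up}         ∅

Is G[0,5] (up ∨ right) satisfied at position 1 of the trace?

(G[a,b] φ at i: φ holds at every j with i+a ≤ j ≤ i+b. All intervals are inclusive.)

Does not hold

Check (up ∨ right) at every j in [1,6]:
  j=1: true
  j=2: true
  j=3: false
  j=4: true
  j=5: true
  j=6: true
Fails at j=3 → formula fails.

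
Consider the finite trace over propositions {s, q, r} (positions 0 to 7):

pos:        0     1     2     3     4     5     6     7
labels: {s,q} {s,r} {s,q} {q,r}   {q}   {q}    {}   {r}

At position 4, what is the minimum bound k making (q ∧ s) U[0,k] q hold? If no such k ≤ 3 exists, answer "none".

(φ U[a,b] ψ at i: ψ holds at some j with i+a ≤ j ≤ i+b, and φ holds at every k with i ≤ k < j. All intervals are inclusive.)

Need earliest j ≥ 4 with q, and (q ∧ s) at every k in [4,j-1].
  j=4: rhs holds (empty prefix). k = 0.

0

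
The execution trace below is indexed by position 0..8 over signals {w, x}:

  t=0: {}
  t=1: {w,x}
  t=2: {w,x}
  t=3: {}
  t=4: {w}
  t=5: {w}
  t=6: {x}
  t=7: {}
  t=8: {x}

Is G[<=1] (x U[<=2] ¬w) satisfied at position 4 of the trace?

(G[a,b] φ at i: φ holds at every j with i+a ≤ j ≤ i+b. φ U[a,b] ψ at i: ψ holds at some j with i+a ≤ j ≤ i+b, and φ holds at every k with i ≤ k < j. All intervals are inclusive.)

False

Check (x U[<=2] ¬w) at every j in [4,5]:
  j=4: fails
  j=5: fails
Fails at j=4 → formula fails.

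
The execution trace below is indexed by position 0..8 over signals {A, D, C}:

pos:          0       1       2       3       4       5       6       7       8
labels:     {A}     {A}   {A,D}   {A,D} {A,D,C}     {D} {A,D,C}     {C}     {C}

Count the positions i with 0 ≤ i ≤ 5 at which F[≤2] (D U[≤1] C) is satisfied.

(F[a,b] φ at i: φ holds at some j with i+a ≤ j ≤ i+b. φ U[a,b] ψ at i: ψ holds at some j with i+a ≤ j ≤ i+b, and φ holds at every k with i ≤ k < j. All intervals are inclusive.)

Evaluate at each i in [0,5]:
  i=0: ✗ (none in [0,2])
  i=1: ✓ (witness j=3)
  i=2: ✓ (witness j=3)
  i=3: ✓ (witness j=3)
  i=4: ✓ (witness j=4)
  i=5: ✓ (witness j=5)
Positions where it holds: {1, 2, 3, 4, 5} → 5.

5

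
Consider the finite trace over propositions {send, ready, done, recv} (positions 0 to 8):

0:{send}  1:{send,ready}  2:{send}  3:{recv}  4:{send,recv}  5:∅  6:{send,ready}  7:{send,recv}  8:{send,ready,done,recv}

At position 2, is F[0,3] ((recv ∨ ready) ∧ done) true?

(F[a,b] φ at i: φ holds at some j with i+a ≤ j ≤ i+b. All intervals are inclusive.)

False

Check ((recv ∨ ready) ∧ done) at each j in [2,5]:
  j=2: false
  j=3: false
  j=4: false
  j=5: false
No position in the window satisfies it → formula fails.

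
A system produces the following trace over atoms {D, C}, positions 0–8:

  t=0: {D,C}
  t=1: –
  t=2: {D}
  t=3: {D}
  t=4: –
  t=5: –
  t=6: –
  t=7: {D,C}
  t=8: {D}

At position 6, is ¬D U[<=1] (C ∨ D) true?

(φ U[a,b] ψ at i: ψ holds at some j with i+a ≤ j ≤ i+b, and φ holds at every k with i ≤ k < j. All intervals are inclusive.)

True

Need some j in [6,7] with (C ∨ D), and ¬D at every k in [6,j-1].
  j=6: (C ∨ D) false.
  j=7: (C ∨ D) holds; ¬D holds at every k in [6,6] → satisfied.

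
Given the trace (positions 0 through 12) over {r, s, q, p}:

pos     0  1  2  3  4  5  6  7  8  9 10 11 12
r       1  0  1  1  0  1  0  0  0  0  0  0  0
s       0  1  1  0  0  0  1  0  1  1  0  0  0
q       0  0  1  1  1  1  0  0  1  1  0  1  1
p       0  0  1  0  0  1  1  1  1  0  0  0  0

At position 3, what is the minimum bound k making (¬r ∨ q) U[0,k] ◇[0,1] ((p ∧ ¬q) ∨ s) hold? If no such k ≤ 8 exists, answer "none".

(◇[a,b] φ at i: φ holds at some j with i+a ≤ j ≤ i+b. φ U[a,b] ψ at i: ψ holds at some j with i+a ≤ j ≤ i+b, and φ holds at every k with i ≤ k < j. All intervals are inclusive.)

2

Need earliest j ≥ 3 with ◇[0,1] ((p ∧ ¬q) ∨ s), and (¬r ∨ q) at every k in [3,j-1].
  j=3: rhs fails.
  j=4: rhs fails.
  j=5: rhs holds; lhs holds on [3,4]. k = 2.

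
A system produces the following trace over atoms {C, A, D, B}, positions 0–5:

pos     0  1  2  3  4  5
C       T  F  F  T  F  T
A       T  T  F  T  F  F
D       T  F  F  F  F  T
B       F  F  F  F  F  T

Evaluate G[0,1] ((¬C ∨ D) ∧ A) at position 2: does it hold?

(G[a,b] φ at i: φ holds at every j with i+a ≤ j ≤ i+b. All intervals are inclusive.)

No

Check ((¬C ∨ D) ∧ A) at every j in [2,3]:
  j=2: false
  j=3: false
Fails at j=2 → formula fails.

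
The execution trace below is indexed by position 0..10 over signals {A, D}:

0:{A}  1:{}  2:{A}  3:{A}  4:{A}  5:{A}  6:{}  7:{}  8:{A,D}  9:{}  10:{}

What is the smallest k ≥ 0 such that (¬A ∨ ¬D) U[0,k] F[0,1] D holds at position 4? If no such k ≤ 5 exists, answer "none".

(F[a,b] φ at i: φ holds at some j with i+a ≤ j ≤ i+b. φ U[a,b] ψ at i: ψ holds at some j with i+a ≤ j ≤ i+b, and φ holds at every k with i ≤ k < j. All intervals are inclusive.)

Need earliest j ≥ 4 with F[0,1] D, and (¬A ∨ ¬D) at every k in [4,j-1].
  j=4: rhs fails.
  j=5: rhs fails.
  j=6: rhs fails.
  j=7: rhs holds; lhs holds on [4,6]. k = 3.

3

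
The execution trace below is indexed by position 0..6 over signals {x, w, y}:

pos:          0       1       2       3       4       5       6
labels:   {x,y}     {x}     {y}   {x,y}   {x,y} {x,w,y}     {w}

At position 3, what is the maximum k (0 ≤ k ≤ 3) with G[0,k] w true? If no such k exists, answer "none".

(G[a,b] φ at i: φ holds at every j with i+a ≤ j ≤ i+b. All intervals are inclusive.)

w must hold from j=3 onward; find where it first fails.
  j=3: fails → no k works.

none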